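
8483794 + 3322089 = 11805883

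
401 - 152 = 249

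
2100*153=321300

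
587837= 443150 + 144687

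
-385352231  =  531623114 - 916975345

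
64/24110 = 32/12055 = 0.00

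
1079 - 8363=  - 7284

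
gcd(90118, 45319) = 1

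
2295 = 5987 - 3692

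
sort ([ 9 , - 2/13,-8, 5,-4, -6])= [-8, - 6, - 4,-2/13, 5, 9 ] 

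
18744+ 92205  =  110949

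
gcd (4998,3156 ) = 6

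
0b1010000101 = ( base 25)10k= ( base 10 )645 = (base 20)1c5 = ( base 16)285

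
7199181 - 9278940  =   - 2079759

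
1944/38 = 51 + 3/19 =51.16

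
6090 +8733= 14823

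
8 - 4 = 4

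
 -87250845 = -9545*9141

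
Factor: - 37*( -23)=851 = 23^1*37^1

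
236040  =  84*2810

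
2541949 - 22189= 2519760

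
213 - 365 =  - 152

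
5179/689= 7 + 356/689 = 7.52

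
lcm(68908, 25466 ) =1171436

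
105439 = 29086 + 76353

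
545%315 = 230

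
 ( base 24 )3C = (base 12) 70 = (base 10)84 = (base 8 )124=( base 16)54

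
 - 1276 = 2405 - 3681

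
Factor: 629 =17^1*37^1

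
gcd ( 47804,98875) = 1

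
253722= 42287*6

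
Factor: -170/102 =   -  3^(-1)*5^1 = -5/3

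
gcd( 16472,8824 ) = 8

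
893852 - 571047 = 322805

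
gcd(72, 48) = 24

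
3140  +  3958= 7098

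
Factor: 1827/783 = 3^(  -  1 )* 7^1 = 7/3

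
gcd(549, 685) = 1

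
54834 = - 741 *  ( - 74 ) 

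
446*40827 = 18208842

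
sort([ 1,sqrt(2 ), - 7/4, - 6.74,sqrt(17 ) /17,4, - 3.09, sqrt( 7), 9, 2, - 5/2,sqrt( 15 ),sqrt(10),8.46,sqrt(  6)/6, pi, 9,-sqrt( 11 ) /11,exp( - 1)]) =[ -6.74, - 3.09, - 5/2, - 7/4  , - sqrt( 11)/11,sqrt (17)/17,exp( - 1), sqrt(6)/6, 1,sqrt(2 ) , 2 , sqrt (7),pi, sqrt(10 ),sqrt( 15),4 , 8.46,9,9]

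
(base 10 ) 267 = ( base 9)326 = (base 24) b3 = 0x10b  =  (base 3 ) 100220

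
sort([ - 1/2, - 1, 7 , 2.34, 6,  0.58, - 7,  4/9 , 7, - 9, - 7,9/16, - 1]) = [ - 9,  -  7,  -  7,  -  1, - 1,  -  1/2,4/9,9/16, 0.58,2.34,  6, 7,7 ] 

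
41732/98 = 20866/49 = 425.84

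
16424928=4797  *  3424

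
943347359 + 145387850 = 1088735209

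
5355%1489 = 888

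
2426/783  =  2426/783 = 3.10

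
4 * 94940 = 379760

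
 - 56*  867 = -48552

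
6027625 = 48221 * 125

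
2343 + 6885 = 9228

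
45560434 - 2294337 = 43266097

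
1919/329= 5 +274/329 = 5.83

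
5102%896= 622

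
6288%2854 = 580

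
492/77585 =492/77585 = 0.01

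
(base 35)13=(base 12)32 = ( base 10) 38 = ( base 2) 100110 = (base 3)1102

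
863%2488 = 863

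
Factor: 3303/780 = 2^( - 2)*3^1*5^( - 1)*13^(-1) * 367^1= 1101/260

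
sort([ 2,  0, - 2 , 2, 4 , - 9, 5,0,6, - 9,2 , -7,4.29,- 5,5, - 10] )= [-10,  -  9 ,  -  9, - 7, - 5,-2,0, 0 , 2,2, 2, 4,4.29,5 , 5, 6 ] 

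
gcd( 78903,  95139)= 99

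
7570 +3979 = 11549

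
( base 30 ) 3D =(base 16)67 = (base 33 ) 34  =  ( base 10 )103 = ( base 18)5d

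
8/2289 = 8/2289 =0.00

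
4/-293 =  -1 + 289/293 = - 0.01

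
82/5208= 41/2604  =  0.02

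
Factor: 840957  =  3^1 * 13^1*21563^1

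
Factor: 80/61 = 2^4*5^1*61^( - 1)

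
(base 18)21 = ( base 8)45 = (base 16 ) 25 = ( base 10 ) 37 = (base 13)2B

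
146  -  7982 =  - 7836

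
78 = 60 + 18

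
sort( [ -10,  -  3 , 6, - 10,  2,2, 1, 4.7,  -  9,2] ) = [  -  10, - 10, - 9,-3, 1,2, 2,2,4.7,6] 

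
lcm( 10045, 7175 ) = 50225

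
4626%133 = 104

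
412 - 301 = 111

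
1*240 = 240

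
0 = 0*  63852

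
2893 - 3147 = - 254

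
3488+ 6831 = 10319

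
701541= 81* 8661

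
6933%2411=2111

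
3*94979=284937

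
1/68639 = 1/68639 = 0.00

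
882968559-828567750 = 54400809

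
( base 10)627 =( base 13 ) 393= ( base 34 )if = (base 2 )1001110011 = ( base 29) li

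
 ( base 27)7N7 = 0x1663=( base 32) 5J3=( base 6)42311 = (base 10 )5731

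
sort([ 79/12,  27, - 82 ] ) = [ - 82, 79/12, 27] 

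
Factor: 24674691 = 3^1*8224897^1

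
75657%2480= 1257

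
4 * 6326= 25304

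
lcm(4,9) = 36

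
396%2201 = 396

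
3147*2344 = 7376568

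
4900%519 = 229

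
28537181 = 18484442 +10052739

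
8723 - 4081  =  4642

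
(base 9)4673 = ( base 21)7I3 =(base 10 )3468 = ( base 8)6614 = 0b110110001100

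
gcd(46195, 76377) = 1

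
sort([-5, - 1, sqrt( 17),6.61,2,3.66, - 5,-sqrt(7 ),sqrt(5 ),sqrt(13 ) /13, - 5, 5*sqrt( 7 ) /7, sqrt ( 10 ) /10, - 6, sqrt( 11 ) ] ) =[ -6, - 5, - 5, - 5, -sqrt (7), - 1, sqrt( 13) /13,sqrt( 10 ) /10,5*sqrt ( 7 ) /7, 2 , sqrt(5),sqrt(11 ),  3.66, sqrt(17 ),6.61]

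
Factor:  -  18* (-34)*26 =15912 = 2^3*  3^2*13^1*17^1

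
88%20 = 8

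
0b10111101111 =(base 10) 1519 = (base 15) 6b4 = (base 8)2757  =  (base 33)1d1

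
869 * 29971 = 26044799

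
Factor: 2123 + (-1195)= 928 = 2^5*29^1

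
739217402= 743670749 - 4453347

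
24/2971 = 24/2971 = 0.01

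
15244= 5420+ 9824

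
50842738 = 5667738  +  45175000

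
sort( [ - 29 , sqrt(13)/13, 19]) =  [ - 29 , sqrt(13)/13,19 ]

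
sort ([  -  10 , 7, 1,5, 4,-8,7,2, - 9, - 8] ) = [ - 10, - 9, - 8, - 8,1,2, 4, 5,7,  7 ]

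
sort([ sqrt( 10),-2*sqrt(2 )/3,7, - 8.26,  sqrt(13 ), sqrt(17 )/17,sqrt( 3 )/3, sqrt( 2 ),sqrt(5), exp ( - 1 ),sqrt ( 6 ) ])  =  [- 8.26, - 2*sqrt(2) /3, sqrt(17)/17, exp( - 1 ),sqrt( 3) /3 , sqrt(2), sqrt(5 ),sqrt( 6 ),sqrt( 10 ), sqrt( 13), 7 ] 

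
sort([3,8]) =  [ 3,8 ]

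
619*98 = 60662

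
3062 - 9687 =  - 6625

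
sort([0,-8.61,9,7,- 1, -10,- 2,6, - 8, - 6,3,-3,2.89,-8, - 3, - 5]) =[ - 10, - 8.61, - 8,  -  8, - 6,-5, - 3, - 3, - 2,-1,0,2.89, 3,6, 7,9]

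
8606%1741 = 1642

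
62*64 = 3968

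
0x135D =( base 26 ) 78h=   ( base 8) 11535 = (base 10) 4957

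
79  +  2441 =2520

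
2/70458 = 1/35229 = 0.00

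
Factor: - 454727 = - 7^1*13^1*19^1*263^1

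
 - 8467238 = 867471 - 9334709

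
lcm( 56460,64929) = 1298580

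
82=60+22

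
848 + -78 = 770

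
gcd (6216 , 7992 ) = 888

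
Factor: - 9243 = -3^2 * 13^1 * 79^1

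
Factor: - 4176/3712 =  -2^( - 3)*3^2 = -9/8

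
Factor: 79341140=2^2*5^1*3967057^1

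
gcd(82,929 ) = 1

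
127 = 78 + 49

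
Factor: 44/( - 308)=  - 1/7= -7^( - 1)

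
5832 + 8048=13880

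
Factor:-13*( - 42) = 546= 2^1*3^1*7^1*13^1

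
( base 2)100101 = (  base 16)25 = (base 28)19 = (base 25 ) 1C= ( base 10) 37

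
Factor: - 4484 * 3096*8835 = -122651569440=- 2^5*3^3* 5^1*19^2*31^1*43^1*59^1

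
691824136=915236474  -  223412338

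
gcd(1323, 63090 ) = 9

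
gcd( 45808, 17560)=8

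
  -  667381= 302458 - 969839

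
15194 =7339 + 7855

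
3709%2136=1573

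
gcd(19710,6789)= 219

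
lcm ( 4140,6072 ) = 91080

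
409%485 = 409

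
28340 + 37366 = 65706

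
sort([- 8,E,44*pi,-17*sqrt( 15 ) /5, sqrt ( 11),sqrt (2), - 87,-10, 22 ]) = [ - 87,-17*sqrt( 15) /5 , - 10, - 8,sqrt(2),E,sqrt(11), 22,  44*pi]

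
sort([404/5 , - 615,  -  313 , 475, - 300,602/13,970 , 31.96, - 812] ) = [ - 812, - 615, - 313,-300,  31.96, 602/13,404/5,475, 970 ]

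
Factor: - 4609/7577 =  - 11^1*419^1*7577^ ( - 1)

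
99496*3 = 298488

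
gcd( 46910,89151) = 1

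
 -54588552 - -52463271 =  - 2125281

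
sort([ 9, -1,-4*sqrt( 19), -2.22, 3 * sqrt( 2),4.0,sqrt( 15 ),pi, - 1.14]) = [ - 4 *sqrt(19), - 2.22, - 1.14, - 1,pi,  sqrt(15 ),  4.0,3 * sqrt(2),9] 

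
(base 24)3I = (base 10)90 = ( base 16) 5a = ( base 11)82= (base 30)30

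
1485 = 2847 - 1362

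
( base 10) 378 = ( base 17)154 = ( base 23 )ga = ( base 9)460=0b101111010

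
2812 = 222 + 2590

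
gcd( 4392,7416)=72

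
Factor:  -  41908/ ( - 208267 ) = 2^2*17^(  -  1 )*10477^1 * 12251^( - 1)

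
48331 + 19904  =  68235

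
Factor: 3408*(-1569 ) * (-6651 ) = 2^4 * 3^4*71^1*523^1*739^1 = 35563907952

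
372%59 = 18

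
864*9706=8385984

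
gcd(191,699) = 1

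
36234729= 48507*747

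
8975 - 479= 8496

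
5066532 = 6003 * 844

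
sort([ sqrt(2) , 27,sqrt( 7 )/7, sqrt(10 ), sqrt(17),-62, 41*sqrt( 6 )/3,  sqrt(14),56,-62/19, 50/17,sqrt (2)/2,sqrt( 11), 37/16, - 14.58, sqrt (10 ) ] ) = [- 62, - 14.58, - 62/19, sqrt(7) /7, sqrt ( 2 ) /2,  sqrt(2), 37/16,50/17,sqrt( 10), sqrt( 10),sqrt(11),sqrt(14),  sqrt (17 )  ,  27,41 * sqrt ( 6 )/3, 56]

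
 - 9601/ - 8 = 9601/8 = 1200.12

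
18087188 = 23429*772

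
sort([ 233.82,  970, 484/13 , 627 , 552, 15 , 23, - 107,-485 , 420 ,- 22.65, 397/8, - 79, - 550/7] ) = [ - 485  , - 107, - 79,  -  550/7, - 22.65,  15,23 , 484/13  ,  397/8,  233.82, 420, 552,  627,  970 ]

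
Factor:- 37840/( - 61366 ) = 2^3*5^1*11^1 * 43^1 * 61^( - 1 )*503^( - 1 )= 18920/30683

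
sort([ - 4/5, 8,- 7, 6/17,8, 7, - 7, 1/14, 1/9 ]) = [-7 , - 7,-4/5, 1/14,1/9, 6/17,  7,8, 8] 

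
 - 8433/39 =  - 217+10/13=-  216.23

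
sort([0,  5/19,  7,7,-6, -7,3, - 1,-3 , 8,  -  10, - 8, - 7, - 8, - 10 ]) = [-10, - 10, - 8,-8, - 7, - 7 ,-6,-3,-1, 0, 5/19 , 3, 7,7, 8 ]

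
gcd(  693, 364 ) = 7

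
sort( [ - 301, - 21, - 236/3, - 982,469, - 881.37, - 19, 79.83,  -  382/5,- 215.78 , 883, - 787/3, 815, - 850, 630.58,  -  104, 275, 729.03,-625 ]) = [ - 982,- 881.37, - 850, - 625,- 301, - 787/3,  -  215.78 , - 104,-236/3, - 382/5, - 21, - 19, 79.83, 275, 469,630.58,  729.03,815,883]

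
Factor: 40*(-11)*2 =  - 2^4*5^1*11^1 = - 880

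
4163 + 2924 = 7087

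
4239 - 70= 4169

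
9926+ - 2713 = 7213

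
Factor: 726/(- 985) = -2^1*3^1 * 5^(- 1 ) * 11^2*197^( - 1)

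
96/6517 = 96/6517 = 0.01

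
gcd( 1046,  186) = 2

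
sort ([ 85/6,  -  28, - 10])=[ - 28, - 10,85/6]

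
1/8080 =1/8080 = 0.00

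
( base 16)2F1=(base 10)753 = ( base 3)1000220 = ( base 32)NH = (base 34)m5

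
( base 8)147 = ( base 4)1213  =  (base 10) 103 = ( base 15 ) 6d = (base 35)2X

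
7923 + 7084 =15007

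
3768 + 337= 4105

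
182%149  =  33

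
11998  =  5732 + 6266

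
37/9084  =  37/9084 = 0.00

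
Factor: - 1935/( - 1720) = 9/8= 2^( - 3)* 3^2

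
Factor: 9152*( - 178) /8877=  - 148096/807 = - 2^7*3^ ( -1) * 13^1*89^1*  269^( -1 )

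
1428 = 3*476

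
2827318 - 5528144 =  - 2700826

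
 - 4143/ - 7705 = 4143/7705 = 0.54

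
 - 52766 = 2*(-26383 ) 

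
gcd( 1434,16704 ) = 6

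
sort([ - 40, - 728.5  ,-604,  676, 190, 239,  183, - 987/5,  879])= [ - 728.5,-604,-987/5, - 40,183,190,  239, 676,879 ]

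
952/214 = 4 + 48/107 = 4.45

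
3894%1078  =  660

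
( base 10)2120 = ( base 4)201020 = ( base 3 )2220112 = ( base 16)848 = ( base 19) 5gb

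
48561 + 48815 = 97376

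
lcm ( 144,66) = 1584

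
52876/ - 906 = -59 + 289/453 =- 58.36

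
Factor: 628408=2^3*11^1*37^1*193^1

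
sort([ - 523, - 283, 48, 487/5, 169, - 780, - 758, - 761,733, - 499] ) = [ - 780, - 761,  -  758  ,-523,  -  499, - 283, 48,487/5,169,733]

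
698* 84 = 58632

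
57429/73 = 57429/73 = 786.70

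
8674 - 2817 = 5857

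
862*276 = 237912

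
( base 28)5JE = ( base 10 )4466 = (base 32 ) 4BI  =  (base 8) 10562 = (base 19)C71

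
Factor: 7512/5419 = 2^3*3^1*313^1*5419^(  -  1 )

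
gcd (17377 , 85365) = 1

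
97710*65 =6351150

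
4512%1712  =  1088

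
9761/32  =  305 + 1/32 = 305.03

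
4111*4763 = 19580693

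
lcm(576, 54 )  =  1728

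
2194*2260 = 4958440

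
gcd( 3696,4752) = 528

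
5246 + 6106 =11352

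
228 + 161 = 389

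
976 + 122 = 1098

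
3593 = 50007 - 46414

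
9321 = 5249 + 4072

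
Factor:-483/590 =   -  2^( - 1)*3^1* 5^( - 1 ) * 7^1 * 23^1*59^( - 1) 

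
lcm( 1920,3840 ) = 3840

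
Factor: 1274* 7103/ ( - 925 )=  - 9049222/925 = -2^1*5^( - 2 ) * 7^2*13^1*37^( - 1)*7103^1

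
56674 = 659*86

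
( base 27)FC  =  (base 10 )417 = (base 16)1a1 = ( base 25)GH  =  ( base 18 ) 153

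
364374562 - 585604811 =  - 221230249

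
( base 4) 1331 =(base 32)3T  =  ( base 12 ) a5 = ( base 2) 1111101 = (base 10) 125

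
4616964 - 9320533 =  -  4703569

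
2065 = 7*295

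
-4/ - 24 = 1/6=0.17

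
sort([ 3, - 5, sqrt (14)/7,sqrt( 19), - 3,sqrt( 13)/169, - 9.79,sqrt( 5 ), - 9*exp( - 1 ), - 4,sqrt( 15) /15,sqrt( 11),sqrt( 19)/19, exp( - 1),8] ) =[  -  9.79  ,-5,  -  4, - 9*exp( - 1 ), - 3, sqrt( 13)/169, sqrt( 19 ) /19,sqrt( 15)/15, exp( - 1 ),sqrt(14)/7, sqrt( 5),3, sqrt(11), sqrt( 19 ),  8 ] 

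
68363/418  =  68363/418 = 163.55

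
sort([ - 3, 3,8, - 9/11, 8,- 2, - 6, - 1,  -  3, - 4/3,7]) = [  -  6, - 3, - 3, - 2, - 4/3, - 1, - 9/11 , 3, 7, 8, 8 ]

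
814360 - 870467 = -56107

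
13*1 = 13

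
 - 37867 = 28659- 66526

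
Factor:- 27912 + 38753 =10841 = 37^1*293^1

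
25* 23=575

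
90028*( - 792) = - 71302176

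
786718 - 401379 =385339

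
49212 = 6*8202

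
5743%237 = 55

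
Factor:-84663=  -  3^2*23^1*409^1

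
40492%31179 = 9313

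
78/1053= 2/27 = 0.07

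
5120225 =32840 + 5087385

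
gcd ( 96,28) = 4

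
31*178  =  5518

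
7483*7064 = 52859912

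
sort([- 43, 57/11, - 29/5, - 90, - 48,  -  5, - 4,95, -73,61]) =[ - 90, - 73,-48, - 43,  -  29/5, - 5, - 4,57/11,61, 95] 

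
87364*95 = 8299580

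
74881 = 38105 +36776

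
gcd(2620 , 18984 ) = 4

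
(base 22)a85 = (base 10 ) 5021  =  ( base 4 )1032131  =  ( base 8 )11635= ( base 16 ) 139d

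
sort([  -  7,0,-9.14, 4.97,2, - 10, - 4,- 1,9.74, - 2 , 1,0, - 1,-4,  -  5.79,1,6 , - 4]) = [-10 , - 9.14, - 7,  -  5.79, - 4, - 4, -4, - 2, - 1, - 1,0, 0,1,1,2,4.97,6, 9.74]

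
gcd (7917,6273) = 3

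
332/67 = 4 + 64/67 = 4.96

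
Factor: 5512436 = 2^2*29^1*47521^1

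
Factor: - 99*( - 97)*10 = 2^1*3^2 * 5^1*11^1*97^1 = 96030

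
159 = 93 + 66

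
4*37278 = 149112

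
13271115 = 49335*269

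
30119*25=752975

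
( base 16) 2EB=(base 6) 3243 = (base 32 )NB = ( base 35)lc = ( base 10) 747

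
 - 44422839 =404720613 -449143452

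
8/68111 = 8/68111 = 0.00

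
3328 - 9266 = -5938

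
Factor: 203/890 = 2^ ( - 1) * 5^(-1) * 7^1*29^1 *89^( -1 ) 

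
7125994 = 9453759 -2327765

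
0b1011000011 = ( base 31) mp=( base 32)M3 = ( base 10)707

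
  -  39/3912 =  -  13/1304 =-0.01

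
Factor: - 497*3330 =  - 1655010 = - 2^1*3^2*5^1*7^1*37^1*71^1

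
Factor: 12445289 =12445289^1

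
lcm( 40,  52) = 520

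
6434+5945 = 12379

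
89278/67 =89278/67 = 1332.51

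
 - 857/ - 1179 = 857/1179 = 0.73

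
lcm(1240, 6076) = 60760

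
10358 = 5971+4387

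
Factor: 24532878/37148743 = 2^1 * 3^1*19^( - 1 )*1955197^( - 1)*4088813^1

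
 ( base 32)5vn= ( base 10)6135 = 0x17F7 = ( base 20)F6F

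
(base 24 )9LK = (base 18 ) HB2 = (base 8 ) 13114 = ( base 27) 7MB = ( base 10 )5708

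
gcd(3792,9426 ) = 6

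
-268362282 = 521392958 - 789755240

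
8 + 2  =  10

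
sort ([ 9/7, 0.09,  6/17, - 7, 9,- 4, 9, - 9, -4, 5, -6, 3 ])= [ - 9,-7, - 6,- 4,-4, 0.09, 6/17,9/7,  3, 5,  9, 9 ] 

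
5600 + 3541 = 9141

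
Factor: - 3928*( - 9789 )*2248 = 2^6 * 3^1 * 13^1 *251^1*281^1*491^1=86438279616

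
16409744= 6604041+9805703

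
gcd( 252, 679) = 7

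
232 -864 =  - 632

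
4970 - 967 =4003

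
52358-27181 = 25177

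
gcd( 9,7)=1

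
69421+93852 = 163273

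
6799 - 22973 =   -  16174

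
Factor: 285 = 3^1*5^1*19^1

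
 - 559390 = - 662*845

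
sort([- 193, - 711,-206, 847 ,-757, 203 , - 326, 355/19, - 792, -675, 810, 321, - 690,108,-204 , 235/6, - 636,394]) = [ - 792,-757,-711, - 690, - 675, - 636 ,-326, - 206,-204,- 193 , 355/19, 235/6, 108, 203,321, 394, 810, 847 ] 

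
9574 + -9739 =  - 165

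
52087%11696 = 5303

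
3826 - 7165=-3339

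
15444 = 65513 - 50069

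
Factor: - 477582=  - 2^1*3^1*7^1 * 83^1 * 137^1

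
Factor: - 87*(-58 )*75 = 378450 = 2^1 *3^2*5^2*29^2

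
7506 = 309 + 7197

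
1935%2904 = 1935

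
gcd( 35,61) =1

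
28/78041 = 28/78041 = 0.00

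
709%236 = 1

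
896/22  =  448/11=40.73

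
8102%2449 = 755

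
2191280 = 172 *12740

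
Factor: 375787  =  375787^1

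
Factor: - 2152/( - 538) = 2^2 = 4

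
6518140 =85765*76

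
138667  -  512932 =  - 374265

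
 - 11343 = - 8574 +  - 2769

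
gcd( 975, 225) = 75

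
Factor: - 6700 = -2^2*5^2 * 67^1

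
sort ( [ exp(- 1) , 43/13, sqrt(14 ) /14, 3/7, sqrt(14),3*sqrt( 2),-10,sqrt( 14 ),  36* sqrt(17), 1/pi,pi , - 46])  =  [ - 46, - 10,sqrt( 14)/14, 1/pi, exp( - 1), 3/7, pi, 43/13, sqrt ( 14), sqrt( 14 ), 3 * sqrt(2 ), 36*sqrt(17)]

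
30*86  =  2580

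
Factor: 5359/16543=23^1*71^(  -  1 ) = 23/71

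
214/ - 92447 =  - 1 +92233/92447 = - 0.00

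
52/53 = 52/53 =0.98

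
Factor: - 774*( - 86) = 2^2 *3^2*43^2  =  66564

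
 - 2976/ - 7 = 2976/7 = 425.14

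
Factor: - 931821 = - 3^1 * 11^2* 17^1 *151^1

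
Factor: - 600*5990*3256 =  - 11702064000= -2^7*3^1*5^3*11^1*37^1*599^1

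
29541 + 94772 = 124313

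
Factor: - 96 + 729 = 633 = 3^1*211^1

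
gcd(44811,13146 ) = 3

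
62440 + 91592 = 154032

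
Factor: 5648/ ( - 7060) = - 4/5 = - 2^2*5^( - 1)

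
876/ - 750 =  - 2 + 104/125 = - 1.17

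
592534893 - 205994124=386540769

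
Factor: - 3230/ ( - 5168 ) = 2^( - 3)*5^1  =  5/8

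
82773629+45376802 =128150431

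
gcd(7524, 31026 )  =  6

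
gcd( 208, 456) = 8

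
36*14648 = 527328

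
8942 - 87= 8855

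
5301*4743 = 25142643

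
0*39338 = 0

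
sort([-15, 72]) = [ - 15,  72 ] 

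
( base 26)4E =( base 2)1110110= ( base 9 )141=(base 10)118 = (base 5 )433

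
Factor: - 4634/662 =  - 7^1 = - 7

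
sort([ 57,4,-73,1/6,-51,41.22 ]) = [ - 73, - 51, 1/6,4,41.22  ,  57 ] 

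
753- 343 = 410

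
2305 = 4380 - 2075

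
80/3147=80/3147= 0.03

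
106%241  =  106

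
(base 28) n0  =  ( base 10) 644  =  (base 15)2ce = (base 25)10J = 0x284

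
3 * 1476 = 4428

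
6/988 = 3/494 = 0.01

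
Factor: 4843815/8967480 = 322921/597832=2^( - 3 )*74729^( - 1 )*322921^1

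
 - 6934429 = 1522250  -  8456679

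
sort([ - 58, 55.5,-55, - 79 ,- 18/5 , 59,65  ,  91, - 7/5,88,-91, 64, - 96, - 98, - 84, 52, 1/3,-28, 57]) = [ - 98,-96 , - 91, - 84,-79, -58, - 55, - 28,-18/5 ,-7/5, 1/3,52  ,  55.5, 57, 59, 64,65, 88,91] 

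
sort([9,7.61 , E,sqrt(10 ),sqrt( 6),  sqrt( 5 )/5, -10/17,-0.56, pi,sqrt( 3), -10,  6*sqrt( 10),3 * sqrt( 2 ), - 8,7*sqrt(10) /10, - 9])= [- 10 ,  -  9, - 8 , - 10/17, - 0.56 , sqrt( 5 )/5,sqrt( 3 ),7* sqrt( 10) /10 , sqrt(6),E,  pi,sqrt( 10 ), 3*sqrt( 2),7.61,9,  6*sqrt(10 )]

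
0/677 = 0 = 0.00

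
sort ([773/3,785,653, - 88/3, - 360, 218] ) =[ - 360, - 88/3, 218,773/3, 653 , 785] 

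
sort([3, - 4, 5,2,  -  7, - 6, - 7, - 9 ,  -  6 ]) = [ - 9, - 7, - 7, - 6, - 6,  -  4,2,3, 5]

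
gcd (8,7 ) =1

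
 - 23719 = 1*(-23719 )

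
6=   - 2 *( - 3) 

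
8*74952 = 599616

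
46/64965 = 46/64965 = 0.00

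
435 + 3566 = 4001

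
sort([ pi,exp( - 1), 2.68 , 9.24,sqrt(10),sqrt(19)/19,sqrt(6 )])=[ sqrt(19) /19  ,  exp( - 1) , sqrt ( 6),  2.68,pi , sqrt( 10),  9.24 ]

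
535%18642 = 535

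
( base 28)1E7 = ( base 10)1183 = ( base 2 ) 10010011111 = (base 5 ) 14213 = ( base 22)29h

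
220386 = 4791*46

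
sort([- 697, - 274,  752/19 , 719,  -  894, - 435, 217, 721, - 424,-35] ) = [ - 894  , - 697 ,-435 , -424, - 274 ,  -  35,752/19, 217,  719,721] 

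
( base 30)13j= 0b1111110001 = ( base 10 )1009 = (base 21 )261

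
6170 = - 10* ( - 617 ) 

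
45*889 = 40005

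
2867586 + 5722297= 8589883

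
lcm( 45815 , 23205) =1786785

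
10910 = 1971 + 8939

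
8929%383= 120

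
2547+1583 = 4130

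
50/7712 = 25/3856  =  0.01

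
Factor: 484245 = 3^3*5^1*17^1*211^1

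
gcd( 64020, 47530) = 970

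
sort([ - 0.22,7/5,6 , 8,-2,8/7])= [-2, - 0.22,8/7,  7/5, 6,8]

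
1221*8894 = 10859574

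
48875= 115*425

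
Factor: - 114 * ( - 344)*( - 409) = - 2^4*3^1*19^1*43^1* 409^1 = -16039344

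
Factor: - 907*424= - 2^3*53^1 *907^1=- 384568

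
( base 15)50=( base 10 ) 75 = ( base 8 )113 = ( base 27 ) 2l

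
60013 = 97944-37931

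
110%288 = 110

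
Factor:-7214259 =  - 3^1*13^1 * 113^1*1637^1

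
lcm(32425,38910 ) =194550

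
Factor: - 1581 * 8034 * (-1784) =22659929136 = 2^4*3^2*13^1*17^1*31^1*103^1 * 223^1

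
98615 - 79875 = 18740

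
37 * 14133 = 522921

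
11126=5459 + 5667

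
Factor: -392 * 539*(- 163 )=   34439944= 2^3*7^4 * 11^1*163^1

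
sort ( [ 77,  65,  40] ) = [40, 65,77] 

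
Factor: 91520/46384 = 440/223 =2^3*5^1*11^1*223^( - 1) 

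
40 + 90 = 130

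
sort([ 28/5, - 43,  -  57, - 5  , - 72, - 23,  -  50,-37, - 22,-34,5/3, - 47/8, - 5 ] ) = [ - 72, - 57, - 50, - 43, - 37 ,-34, - 23, - 22, - 47/8, - 5,  -  5,  5/3,28/5]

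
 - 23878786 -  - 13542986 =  - 10335800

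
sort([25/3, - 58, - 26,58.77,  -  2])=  [ - 58,- 26, - 2,  25/3,58.77 ] 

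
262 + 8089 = 8351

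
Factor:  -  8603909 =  - 23^1 * 374083^1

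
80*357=28560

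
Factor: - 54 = -2^1*3^3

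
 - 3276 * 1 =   -  3276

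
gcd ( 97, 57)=1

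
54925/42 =1307+31/42= 1307.74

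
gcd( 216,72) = 72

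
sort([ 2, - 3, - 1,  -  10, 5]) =[ - 10, - 3,-1,  2, 5]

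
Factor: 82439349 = 3^1*27479783^1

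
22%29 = 22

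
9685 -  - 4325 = 14010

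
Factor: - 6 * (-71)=426=2^1*3^1*71^1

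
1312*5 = 6560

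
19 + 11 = 30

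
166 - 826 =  - 660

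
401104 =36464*11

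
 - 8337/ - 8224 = 8337/8224 = 1.01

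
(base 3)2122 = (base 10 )71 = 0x47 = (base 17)43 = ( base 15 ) 4b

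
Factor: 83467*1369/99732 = 2^( - 2)*3^( - 1 )*19^1 * 23^1 * 37^2*191^1*8311^(  -  1 ) = 114266323/99732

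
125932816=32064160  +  93868656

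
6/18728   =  3/9364 = 0.00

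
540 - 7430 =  - 6890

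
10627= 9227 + 1400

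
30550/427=71+233/427  =  71.55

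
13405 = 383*35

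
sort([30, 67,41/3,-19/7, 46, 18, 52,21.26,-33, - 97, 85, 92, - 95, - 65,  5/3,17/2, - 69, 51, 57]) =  [ - 97,  -  95 ,- 69, - 65,- 33, - 19/7,  5/3, 17/2, 41/3, 18,  21.26,30,46, 51, 52, 57, 67, 85, 92]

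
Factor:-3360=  - 2^5*3^1*5^1*7^1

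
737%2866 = 737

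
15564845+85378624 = 100943469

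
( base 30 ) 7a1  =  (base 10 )6601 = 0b1100111001001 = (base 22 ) de1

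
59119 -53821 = 5298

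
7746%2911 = 1924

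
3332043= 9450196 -6118153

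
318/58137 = 106/19379 = 0.01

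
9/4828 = 9/4828 = 0.00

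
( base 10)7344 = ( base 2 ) 1110010110000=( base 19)116A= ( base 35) 5YT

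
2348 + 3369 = 5717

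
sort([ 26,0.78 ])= [0.78, 26]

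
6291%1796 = 903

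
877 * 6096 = 5346192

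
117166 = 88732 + 28434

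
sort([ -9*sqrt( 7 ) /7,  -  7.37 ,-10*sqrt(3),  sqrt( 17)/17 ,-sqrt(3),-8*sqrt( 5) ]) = [ - 8 * sqrt(5),- 10 * sqrt(3), -7.37,  -  9*sqrt ( 7)/7, - sqrt ( 3),sqrt ( 17 )/17] 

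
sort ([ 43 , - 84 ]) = [ - 84,43 ]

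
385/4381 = 385/4381 = 0.09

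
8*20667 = 165336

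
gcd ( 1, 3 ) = 1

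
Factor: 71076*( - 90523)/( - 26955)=2^2* 3^( - 1 )*5^(-1 )*599^( - 1 )*5923^1*90523^1 = 2144670916/8985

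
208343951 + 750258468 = 958602419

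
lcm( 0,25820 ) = 0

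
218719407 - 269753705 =- 51034298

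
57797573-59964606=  - 2167033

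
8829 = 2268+6561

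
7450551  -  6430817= 1019734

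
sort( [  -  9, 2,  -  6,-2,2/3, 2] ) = [-9, - 6, - 2, 2/3,2 , 2]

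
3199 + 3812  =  7011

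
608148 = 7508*81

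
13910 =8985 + 4925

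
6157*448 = 2758336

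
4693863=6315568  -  1621705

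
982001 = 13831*71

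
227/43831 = 227/43831 = 0.01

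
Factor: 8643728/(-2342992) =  - 146437^(- 1)*540233^1 = - 540233/146437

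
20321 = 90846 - 70525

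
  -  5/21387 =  - 5/21387 = - 0.00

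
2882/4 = 1441/2 = 720.50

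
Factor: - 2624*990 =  - 2^7*3^2*5^1*11^1*41^1=- 2597760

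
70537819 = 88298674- 17760855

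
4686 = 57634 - 52948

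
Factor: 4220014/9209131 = 2^1*19^1 *23^( - 1) * 367^( - 1)* 1091^(  -  1) * 111053^1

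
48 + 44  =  92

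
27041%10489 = 6063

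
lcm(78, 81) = 2106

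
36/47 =36/47 = 0.77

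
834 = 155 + 679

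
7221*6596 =47629716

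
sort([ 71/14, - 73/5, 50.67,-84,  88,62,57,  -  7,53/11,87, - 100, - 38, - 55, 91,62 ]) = [ - 100, - 84,- 55 , - 38,-73/5,  -  7, 53/11,71/14  ,  50.67,57,62, 62,87,88, 91 ] 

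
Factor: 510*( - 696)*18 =-6389280 = - 2^5*3^4 * 5^1 *17^1*29^1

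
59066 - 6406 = 52660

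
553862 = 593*934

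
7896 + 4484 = 12380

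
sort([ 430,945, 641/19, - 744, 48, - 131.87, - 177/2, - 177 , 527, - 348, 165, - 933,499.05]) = [ - 933, - 744, - 348, - 177, - 131.87 , - 177/2,641/19, 48,165,430,499.05,527,945]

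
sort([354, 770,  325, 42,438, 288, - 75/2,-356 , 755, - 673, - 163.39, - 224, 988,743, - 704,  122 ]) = [ - 704, - 673, - 356, - 224, - 163.39,-75/2,42, 122,  288 , 325,  354 , 438, 743 , 755 , 770,  988] 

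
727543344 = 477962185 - -249581159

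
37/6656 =37/6656 = 0.01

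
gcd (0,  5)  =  5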